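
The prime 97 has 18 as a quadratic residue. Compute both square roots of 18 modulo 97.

97 ≡ 1 (mod 4), so we find a root by search.
Trying successive values, 42² = 1764 ≡ 18 (mod 97). The other root is 97 − 42 = 55.

42, 55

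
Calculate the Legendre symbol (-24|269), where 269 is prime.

First reduce: -24 ≡ 245 (mod 269).
Reciprocity: 245 ≡ 1 and 269 ≡ 1 (mod 4), so (245/269) = +(269/245).
Reduce top mod 245: now compute (24/245).
Pull out 2^3: since 245 ≡ 5 (mod 8), (2/245) = -1, so (2/245)^3 = -1.
Reciprocity: 3 ≡ 3 and 245 ≡ 1 (mod 4), so (3/245) = +(245/3).
Reduce top mod 3: now compute (2/3).
Pull out 2: since 3 ≡ 3 (mod 8), (2/3) = -1.
Reached (1/3) = 1. Collecting the sign flips along the way, the symbol is +1.

1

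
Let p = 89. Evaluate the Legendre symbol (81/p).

1

Reciprocity: 81 ≡ 1 and 89 ≡ 1 (mod 4), so (81/89) = +(89/81).
Reduce top mod 81: now compute (8/81).
Pull out 2^3: since 81 ≡ 1 (mod 8), (2/81) = +1, so (2/81)^3 = +1.
Reached (1/81) = 1. Collecting the sign flips along the way, the symbol is +1.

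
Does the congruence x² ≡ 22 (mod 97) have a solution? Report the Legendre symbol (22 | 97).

Euler's criterion: (22/97) ≡ 22^48 (mod 97).
22^2 ≡ 96 (mod 97)
22^4 ≡ 1 (mod 97)
22^8 ≡ 1 (mod 97)
22^16 ≡ 1 (mod 97)
22^32 ≡ 1 (mod 97)
22^48 = 22^(32+16) ≡ 1 (mod 97).
Result is 1, so (22/97) = 1.

1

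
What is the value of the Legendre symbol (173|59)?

First reduce: 173 ≡ 55 (mod 59).
Reciprocity: 55 ≡ 3 and 59 ≡ 3 (mod 4), so (55/59) = −(59/55).
Reduce top mod 55: now compute (4/55).
Pull out 2^2: since 55 ≡ 7 (mod 8), (2/55) = +1, so (2/55)^2 = +1.
Reached (1/55) = 1. Collecting the sign flips along the way, the symbol is -1.

-1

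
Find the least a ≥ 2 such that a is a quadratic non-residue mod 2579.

(2/2579) = −1, so 2 is the smallest positive non-residue mod 2579.

2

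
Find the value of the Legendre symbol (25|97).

Euler's criterion: (25/97) ≡ 25^48 (mod 97).
25^2 ≡ 43 (mod 97)
25^4 ≡ 6 (mod 97)
25^8 ≡ 36 (mod 97)
25^16 ≡ 35 (mod 97)
25^32 ≡ 61 (mod 97)
25^48 = 25^(32+16) ≡ 1 (mod 97).
Result is 1, so (25/97) = 1.

1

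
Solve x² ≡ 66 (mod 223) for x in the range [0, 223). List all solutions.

Since 223 ≡ 3 (mod 4), a square root of 66 is 66^((223+1)/4) = 66^56 mod 223.
Repeated squaring: 66^2≡119, 66^4≡112, 66^8≡56, 66^16≡14, 66^32≡196 (mod 223).
66^56 = 66^(32+16+8) ≡ 17 (mod 223).
Check: 17² = 289 ≡ 66 (mod 223). The two roots are 17 and 206.

17, 206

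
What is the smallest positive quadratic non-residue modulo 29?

2

(2/29) = −1, so 2 is the smallest positive non-residue mod 29.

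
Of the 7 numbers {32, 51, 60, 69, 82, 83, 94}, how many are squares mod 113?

6

(32/113) = +1 → QR.
(51/113) = +1 → QR.
(60/113) = +1 → QR.
(69/113) = +1 → QR.
(82/113) = +1 → QR.
(83/113) = +1 → QR.
(94/113) = -1 → non-residue.
Total quadratic residues among the 7: 6.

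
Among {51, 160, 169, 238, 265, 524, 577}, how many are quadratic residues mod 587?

3

(51/587) = +1 → QR.
(160/587) = +1 → QR.
(169/587) = +1 → QR.
(238/587) = -1 → non-residue.
(265/587) = -1 → non-residue.
(524/587) = -1 → non-residue.
(577/587) = -1 → non-residue.
Total quadratic residues among the 7: 3.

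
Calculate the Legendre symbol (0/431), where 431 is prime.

0

Top reduces to 0: gcd > 1, so the symbol is 0.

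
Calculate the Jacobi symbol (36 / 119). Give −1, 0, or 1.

1

Pull out 2^2: since 119 ≡ 7 (mod 8), (2/119) = +1, so (2/119)^2 = +1.
Reciprocity: 9 ≡ 1 and 119 ≡ 3 (mod 4), so (9/119) = +(119/9).
Reduce top mod 9: now compute (2/9).
Pull out 2: since 9 ≡ 1 (mod 8), (2/9) = +1.
Reached (1/9) = 1. Collecting the sign flips along the way, the symbol is +1.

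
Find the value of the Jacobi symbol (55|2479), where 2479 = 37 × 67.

Reciprocity: 55 ≡ 3 and 2479 ≡ 3 (mod 4), so (55/2479) = −(2479/55).
Reduce top mod 55: now compute (4/55).
Pull out 2^2: since 55 ≡ 7 (mod 8), (2/55) = +1, so (2/55)^2 = +1.
Reached (1/55) = 1. Collecting the sign flips along the way, the symbol is -1.

-1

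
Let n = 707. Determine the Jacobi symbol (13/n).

Reciprocity: 13 ≡ 1 and 707 ≡ 3 (mod 4), so (13/707) = +(707/13).
Reduce top mod 13: now compute (5/13).
Reciprocity: 5 ≡ 1 and 13 ≡ 1 (mod 4), so (5/13) = +(13/5).
Reduce top mod 5: now compute (3/5).
Reciprocity: 3 ≡ 3 and 5 ≡ 1 (mod 4), so (3/5) = +(5/3).
Reduce top mod 3: now compute (2/3).
Pull out 2: since 3 ≡ 3 (mod 8), (2/3) = -1.
Reached (1/3) = 1. Collecting the sign flips along the way, the symbol is -1.

-1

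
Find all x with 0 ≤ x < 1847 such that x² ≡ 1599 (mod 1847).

653, 1194

Since 1847 ≡ 3 (mod 4), a square root of 1599 is 1599^((1847+1)/4) = 1599^462 mod 1847.
Repeated squaring: 1599^2≡553, 1599^4≡1054, 1599^8≡869, 1599^16≡1585, 1599^32≡305, 1599^64≡675, 1599^128≡1263, 1599^256≡1208 (mod 1847).
1599^462 = 1599^(256+128+64+8+4+2) ≡ 653 (mod 1847).
Check: 653² = 426409 ≡ 1599 (mod 1847). The two roots are 653 and 1194.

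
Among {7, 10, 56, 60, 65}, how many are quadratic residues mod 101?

(7/101) = -1 → non-residue.
(10/101) = -1 → non-residue.
(56/101) = +1 → QR.
(60/101) = -1 → non-residue.
(65/101) = +1 → QR.
Total quadratic residues among the 5: 2.

2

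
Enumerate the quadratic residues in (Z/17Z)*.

1, 2, 4, 8, 9, 13, 15, 16

Square k = 1,…,8 (k and 17−k give the same square):
1²=1, 2²=4, 3²=9, 4²=16, 5²≡8, 6²≡2, 7²≡15, 8²≡13 (mod 17).
So the quadratic residues mod 17 are {1, 2, 4, 8, 9, 13, 15, 16}.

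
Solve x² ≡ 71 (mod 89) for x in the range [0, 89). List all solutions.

31, 58

89 ≡ 1 (mod 4), so we find a root by search.
Trying successive values, 31² = 961 ≡ 71 (mod 89). The other root is 89 − 31 = 58.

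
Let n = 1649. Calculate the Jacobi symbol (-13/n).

-1

First reduce: -13 ≡ 1636 (mod 1649).
Pull out 2^2: since 1649 ≡ 1 (mod 8), (2/1649) = +1, so (2/1649)^2 = +1.
Reciprocity: 409 ≡ 1 and 1649 ≡ 1 (mod 4), so (409/1649) = +(1649/409).
Reduce top mod 409: now compute (13/409).
Reciprocity: 13 ≡ 1 and 409 ≡ 1 (mod 4), so (13/409) = +(409/13).
Reduce top mod 13: now compute (6/13).
Pull out 2: since 13 ≡ 5 (mod 8), (2/13) = -1.
Reciprocity: 3 ≡ 3 and 13 ≡ 1 (mod 4), so (3/13) = +(13/3).
Reduce top mod 3: now compute (1/3).
Reached (1/3) = 1. Collecting the sign flips along the way, the symbol is -1.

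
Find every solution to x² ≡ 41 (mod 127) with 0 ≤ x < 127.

26, 101

Since 127 ≡ 3 (mod 4), a square root of 41 is 41^((127+1)/4) = 41^32 mod 127.
Repeated squaring: 41^2≡30, 41^4≡11, 41^8≡121, 41^16≡36, 41^32≡26 (mod 127).
41^32 = 41^(32) ≡ 26 (mod 127).
Check: 26² = 676 ≡ 41 (mod 127). The two roots are 26 and 101.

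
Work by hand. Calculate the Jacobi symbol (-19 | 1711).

1

First reduce: -19 ≡ 1692 (mod 1711).
Pull out 2^2: since 1711 ≡ 7 (mod 8), (2/1711) = +1, so (2/1711)^2 = +1.
Reciprocity: 423 ≡ 3 and 1711 ≡ 3 (mod 4), so (423/1711) = −(1711/423).
Reduce top mod 423: now compute (19/423).
Reciprocity: 19 ≡ 3 and 423 ≡ 3 (mod 4), so (19/423) = −(423/19).
Reduce top mod 19: now compute (5/19).
Reciprocity: 5 ≡ 1 and 19 ≡ 3 (mod 4), so (5/19) = +(19/5).
Reduce top mod 5: now compute (4/5).
Pull out 2^2: since 5 ≡ 5 (mod 8), (2/5) = -1, so (2/5)^2 = +1.
Reached (1/5) = 1. Collecting the sign flips along the way, the symbol is +1.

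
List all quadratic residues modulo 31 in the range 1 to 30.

Square k = 1,…,15 (k and 31−k give the same square):
1²=1, 2²=4, 3²=9, 4²=16, 5²=25, 6²≡5, 7²≡18, 8²≡2, 9²≡19, 10²≡7, 11²≡28, 12²≡20, 13²≡14, 14²≡10, 15²≡8 (mod 31).
So the quadratic residues mod 31 are {1, 2, 4, 5, 7, 8, 9, 10, 14, 16, 18, 19, 20, 25, 28}.

1 2 4 5 7 8 9 10 14 16 18 19 20 25 28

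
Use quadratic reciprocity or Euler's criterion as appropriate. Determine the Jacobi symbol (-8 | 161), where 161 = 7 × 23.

First reduce: -8 ≡ 153 (mod 161).
Reciprocity: 153 ≡ 1 and 161 ≡ 1 (mod 4), so (153/161) = +(161/153).
Reduce top mod 153: now compute (8/153).
Pull out 2^3: since 153 ≡ 1 (mod 8), (2/153) = +1, so (2/153)^3 = +1.
Reached (1/153) = 1. Collecting the sign flips along the way, the symbol is +1.

1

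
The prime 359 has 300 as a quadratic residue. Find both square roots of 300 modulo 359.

Since 359 ≡ 3 (mod 4), a square root of 300 is 300^((359+1)/4) = 300^90 mod 359.
Repeated squaring: 300^2≡250, 300^4≡34, 300^8≡79, 300^16≡138, 300^32≡17, 300^64≡289 (mod 359).
300^90 = 300^(64+16+8+2) ≡ 165 (mod 359).
Check: 165² = 27225 ≡ 300 (mod 359). The two roots are 165 and 194.

165, 194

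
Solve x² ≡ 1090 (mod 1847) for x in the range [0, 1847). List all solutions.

Since 1847 ≡ 3 (mod 4), a square root of 1090 is 1090^((1847+1)/4) = 1090^462 mod 1847.
Repeated squaring: 1090^2≡479, 1090^4≡413, 1090^8≡645, 1090^16≡450, 1090^32≡1177, 1090^64≡79, 1090^128≡700, 1090^256≡545 (mod 1847).
1090^462 = 1090^(256+128+64+8+4+2) ≡ 1299 (mod 1847).
Check: 1299² = 1687401 ≡ 1090 (mod 1847). The two roots are 548 and 1299.

548, 1299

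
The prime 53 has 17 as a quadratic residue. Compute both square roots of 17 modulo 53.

53 ≡ 1 (mod 4), so we find a root by search.
Trying successive values, 21² = 441 ≡ 17 (mod 53). The other root is 53 − 21 = 32.

21, 32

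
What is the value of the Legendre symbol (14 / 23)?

Pull out 2: since 23 ≡ 7 (mod 8), (2/23) = +1.
Reciprocity: 7 ≡ 3 and 23 ≡ 3 (mod 4), so (7/23) = −(23/7).
Reduce top mod 7: now compute (2/7).
Pull out 2: since 7 ≡ 7 (mod 8), (2/7) = +1.
Reached (1/7) = 1. Collecting the sign flips along the way, the symbol is -1.

-1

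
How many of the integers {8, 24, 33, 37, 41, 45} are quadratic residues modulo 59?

(8/59) = -1 → non-residue.
(24/59) = -1 → non-residue.
(33/59) = -1 → non-residue.
(37/59) = -1 → non-residue.
(41/59) = +1 → QR.
(45/59) = +1 → QR.
Total quadratic residues among the 6: 2.

2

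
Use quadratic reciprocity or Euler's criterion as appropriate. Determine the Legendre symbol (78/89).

Pull out 2: since 89 ≡ 1 (mod 8), (2/89) = +1.
Reciprocity: 39 ≡ 3 and 89 ≡ 1 (mod 4), so (39/89) = +(89/39).
Reduce top mod 39: now compute (11/39).
Reciprocity: 11 ≡ 3 and 39 ≡ 3 (mod 4), so (11/39) = −(39/11).
Reduce top mod 11: now compute (6/11).
Pull out 2: since 11 ≡ 3 (mod 8), (2/11) = -1.
Reciprocity: 3 ≡ 3 and 11 ≡ 3 (mod 4), so (3/11) = −(11/3).
Reduce top mod 3: now compute (2/3).
Pull out 2: since 3 ≡ 3 (mod 8), (2/3) = -1.
Reached (1/3) = 1. Collecting the sign flips along the way, the symbol is +1.

1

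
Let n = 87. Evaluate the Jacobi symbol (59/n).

Reciprocity: 59 ≡ 3 and 87 ≡ 3 (mod 4), so (59/87) = −(87/59).
Reduce top mod 59: now compute (28/59).
Pull out 2^2: since 59 ≡ 3 (mod 8), (2/59) = -1, so (2/59)^2 = +1.
Reciprocity: 7 ≡ 3 and 59 ≡ 3 (mod 4), so (7/59) = −(59/7).
Reduce top mod 7: now compute (3/7).
Reciprocity: 3 ≡ 3 and 7 ≡ 3 (mod 4), so (3/7) = −(7/3).
Reduce top mod 3: now compute (1/3).
Reached (1/3) = 1. Collecting the sign flips along the way, the symbol is -1.

-1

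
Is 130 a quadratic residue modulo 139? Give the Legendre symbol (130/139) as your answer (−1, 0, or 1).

Pull out 2: since 139 ≡ 3 (mod 8), (2/139) = -1.
Reciprocity: 65 ≡ 1 and 139 ≡ 3 (mod 4), so (65/139) = +(139/65).
Reduce top mod 65: now compute (9/65).
Reciprocity: 9 ≡ 1 and 65 ≡ 1 (mod 4), so (9/65) = +(65/9).
Reduce top mod 9: now compute (2/9).
Pull out 2: since 9 ≡ 1 (mod 8), (2/9) = +1.
Reached (1/9) = 1. Collecting the sign flips along the way, the symbol is -1.

-1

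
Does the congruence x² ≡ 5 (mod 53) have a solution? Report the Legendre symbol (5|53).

-1

Euler's criterion: (5/53) ≡ 5^26 (mod 53).
5^2 ≡ 25 (mod 53)
5^4 ≡ 42 (mod 53)
5^8 ≡ 15 (mod 53)
5^16 ≡ 13 (mod 53)
5^26 = 5^(16+8+2) ≡ 52 (mod 53).
Result is 52 ≡ −1, so (5/53) = −1.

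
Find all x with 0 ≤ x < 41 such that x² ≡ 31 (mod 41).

41 ≡ 1 (mod 4), so we find a root by search.
Trying successive values, 20² = 400 ≡ 31 (mod 41). The other root is 41 − 20 = 21.

20, 21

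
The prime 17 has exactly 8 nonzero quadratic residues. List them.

1,2,4,8,9,13,15,16

Square k = 1,…,8 (k and 17−k give the same square):
1²=1, 2²=4, 3²=9, 4²=16, 5²≡8, 6²≡2, 7²≡15, 8²≡13 (mod 17).
So the quadratic residues mod 17 are {1, 2, 4, 8, 9, 13, 15, 16}.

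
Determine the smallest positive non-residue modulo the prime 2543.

5

(2/2543) = +1, so 2 is a residue.
(3/2543) = +1, so 3 is a residue.
(4/2543) = +1, so 4 is a residue.
(5/2543) = −1, so 5 is the smallest positive non-residue mod 2543.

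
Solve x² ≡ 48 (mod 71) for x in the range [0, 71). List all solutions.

Since 71 ≡ 3 (mod 4), a square root of 48 is 48^((71+1)/4) = 48^18 mod 71.
Repeated squaring: 48^2≡32, 48^4≡30, 48^8≡48, 48^16≡32 (mod 71).
48^18 = 48^(16+2) ≡ 30 (mod 71).
Check: 30² = 900 ≡ 48 (mod 71). The two roots are 30 and 41.

30, 41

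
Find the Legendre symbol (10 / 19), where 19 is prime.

-1

Pull out 2: since 19 ≡ 3 (mod 8), (2/19) = -1.
Reciprocity: 5 ≡ 1 and 19 ≡ 3 (mod 4), so (5/19) = +(19/5).
Reduce top mod 5: now compute (4/5).
Pull out 2^2: since 5 ≡ 5 (mod 8), (2/5) = -1, so (2/5)^2 = +1.
Reached (1/5) = 1. Collecting the sign flips along the way, the symbol is -1.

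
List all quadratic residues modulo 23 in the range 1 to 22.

Square k = 1,…,11 (k and 23−k give the same square):
1²=1, 2²=4, 3²=9, 4²=16, 5²≡2, 6²≡13, 7²≡3, 8²≡18, 9²≡12, 10²≡8, 11²≡6 (mod 23).
So the quadratic residues mod 23 are {1, 2, 3, 4, 6, 8, 9, 12, 13, 16, 18}.

1 2 3 4 6 8 9 12 13 16 18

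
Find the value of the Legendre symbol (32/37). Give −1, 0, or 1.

Pull out 2^5: since 37 ≡ 5 (mod 8), (2/37) = -1, so (2/37)^5 = -1.
Reached (1/37) = 1. Collecting the sign flips along the way, the symbol is -1.

-1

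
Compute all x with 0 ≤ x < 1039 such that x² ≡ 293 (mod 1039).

Since 1039 ≡ 3 (mod 4), a square root of 293 is 293^((1039+1)/4) = 293^260 mod 1039.
Repeated squaring: 293^2≡651, 293^4≡928, 293^8≡892, 293^16≡829, 293^32≡462, 293^64≡449, 293^128≡35, 293^256≡186 (mod 1039).
293^260 = 293^(256+4) ≡ 134 (mod 1039).
Check: 134² = 17956 ≡ 293 (mod 1039). The two roots are 134 and 905.

134, 905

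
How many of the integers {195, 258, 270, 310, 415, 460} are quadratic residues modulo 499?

(195/499) = +1 → QR.
(258/499) = +1 → QR.
(270/499) = +1 → QR.
(310/499) = -1 → non-residue.
(415/499) = -1 → non-residue.
(460/499) = -1 → non-residue.
Total quadratic residues among the 6: 3.

3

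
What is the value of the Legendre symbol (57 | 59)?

1

Reciprocity: 57 ≡ 1 and 59 ≡ 3 (mod 4), so (57/59) = +(59/57).
Reduce top mod 57: now compute (2/57).
Pull out 2: since 57 ≡ 1 (mod 8), (2/57) = +1.
Reached (1/57) = 1. Collecting the sign flips along the way, the symbol is +1.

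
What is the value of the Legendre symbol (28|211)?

Euler's criterion: (28/211) ≡ 28^105 (mod 211).
28^2 ≡ 151 (mod 211)
28^4 ≡ 13 (mod 211)
28^8 ≡ 169 (mod 211)
28^16 ≡ 76 (mod 211)
28^32 ≡ 79 (mod 211)
28^64 ≡ 122 (mod 211)
28^105 = 28^(64+32+8+1) ≡ 210 (mod 211).
Result is 210 ≡ −1, so (28/211) = −1.

-1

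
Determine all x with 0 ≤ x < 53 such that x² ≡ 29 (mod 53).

20, 33

53 ≡ 1 (mod 4), so we find a root by search.
Trying successive values, 20² = 400 ≡ 29 (mod 53). The other root is 53 − 20 = 33.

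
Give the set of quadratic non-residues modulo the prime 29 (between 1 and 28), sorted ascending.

Square k = 1,…,14 (k and 29−k give the same square):
1²=1, 2²=4, 3²=9, 4²=16, 5²=25, 6²≡7, 7²≡20, 8²≡6, 9²≡23, 10²≡13, 11²≡5, 12²≡28, 13²≡24, 14²≡22 (mod 29).
The residues are {1, 4, 5, 6, 7, 9, 13, 16, 20, 22, 23, 24, 25, 28}; the non-residues are the remaining 14 nonzero classes.

2, 3, 8, 10, 11, 12, 14, 15, 17, 18, 19, 21, 26, 27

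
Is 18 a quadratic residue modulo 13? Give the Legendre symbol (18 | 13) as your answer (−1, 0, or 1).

-1

Euler's criterion: (18/13) ≡ 5^6 (mod 13).
5^2 ≡ 12 (mod 13)
5^4 ≡ 1 (mod 13)
5^6 = 5^(4+2) ≡ 12 (mod 13).
Result is 12 ≡ −1, so (18/13) = −1.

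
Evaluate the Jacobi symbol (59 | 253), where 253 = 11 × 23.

Reciprocity: 59 ≡ 3 and 253 ≡ 1 (mod 4), so (59/253) = +(253/59).
Reduce top mod 59: now compute (17/59).
Reciprocity: 17 ≡ 1 and 59 ≡ 3 (mod 4), so (17/59) = +(59/17).
Reduce top mod 17: now compute (8/17).
Pull out 2^3: since 17 ≡ 1 (mod 8), (2/17) = +1, so (2/17)^3 = +1.
Reached (1/17) = 1. Collecting the sign flips along the way, the symbol is +1.

1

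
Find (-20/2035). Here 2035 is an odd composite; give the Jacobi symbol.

0

First reduce: -20 ≡ 2015 (mod 2035).
Reciprocity: 2015 ≡ 3 and 2035 ≡ 3 (mod 4), so (2015/2035) = −(2035/2015).
Reduce top mod 2015: now compute (20/2015).
Pull out 2^2: since 2015 ≡ 7 (mod 8), (2/2015) = +1, so (2/2015)^2 = +1.
Reciprocity: 5 ≡ 1 and 2015 ≡ 3 (mod 4), so (5/2015) = +(2015/5).
Reduce top mod 5: now compute (0/5).
Top reduces to 0: gcd > 1, so the symbol is 0.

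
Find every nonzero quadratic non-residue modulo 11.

Square k = 1,…,5 (k and 11−k give the same square):
1²=1, 2²=4, 3²=9, 4²≡5, 5²≡3 (mod 11).
The residues are {1, 3, 4, 5, 9}; the non-residues are the remaining 5 nonzero classes.

2,6,7,8,10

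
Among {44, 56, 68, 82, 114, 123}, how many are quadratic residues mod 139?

1

(44/139) = +1 → QR.
(56/139) = -1 → non-residue.
(68/139) = -1 → non-residue.
(82/139) = -1 → non-residue.
(114/139) = -1 → non-residue.
(123/139) = -1 → non-residue.
Total quadratic residues among the 6: 1.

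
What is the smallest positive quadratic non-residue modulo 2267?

2

(2/2267) = −1, so 2 is the smallest positive non-residue mod 2267.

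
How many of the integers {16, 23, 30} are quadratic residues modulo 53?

(16/53) = +1 → QR.
(23/53) = -1 → non-residue.
(30/53) = -1 → non-residue.
Total quadratic residues among the 3: 1.

1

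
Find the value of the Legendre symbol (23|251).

1

Reciprocity: 23 ≡ 3 and 251 ≡ 3 (mod 4), so (23/251) = −(251/23).
Reduce top mod 23: now compute (21/23).
Reciprocity: 21 ≡ 1 and 23 ≡ 3 (mod 4), so (21/23) = +(23/21).
Reduce top mod 21: now compute (2/21).
Pull out 2: since 21 ≡ 5 (mod 8), (2/21) = -1.
Reached (1/21) = 1. Collecting the sign flips along the way, the symbol is +1.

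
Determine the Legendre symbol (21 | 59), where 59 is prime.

Euler's criterion: (21/59) ≡ 21^29 (mod 59).
21^2 ≡ 28 (mod 59)
21^4 ≡ 17 (mod 59)
21^8 ≡ 53 (mod 59)
21^16 ≡ 36 (mod 59)
21^29 = 21^(16+8+4+1) ≡ 1 (mod 59).
Result is 1, so (21/59) = 1.

1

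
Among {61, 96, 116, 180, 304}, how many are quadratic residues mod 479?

3

(61/479) = +1 → QR.
(96/479) = +1 → QR.
(116/479) = -1 → non-residue.
(180/479) = +1 → QR.
(304/479) = -1 → non-residue.
Total quadratic residues among the 5: 3.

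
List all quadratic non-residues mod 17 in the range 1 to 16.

3,5,6,7,10,11,12,14

Square k = 1,…,8 (k and 17−k give the same square):
1²=1, 2²=4, 3²=9, 4²=16, 5²≡8, 6²≡2, 7²≡15, 8²≡13 (mod 17).
The residues are {1, 2, 4, 8, 9, 13, 15, 16}; the non-residues are the remaining 8 nonzero classes.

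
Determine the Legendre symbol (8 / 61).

-1

Euler's criterion: (8/61) ≡ 8^30 (mod 61).
8^2 ≡ 3 (mod 61)
8^4 ≡ 9 (mod 61)
8^8 ≡ 20 (mod 61)
8^16 ≡ 34 (mod 61)
8^30 = 8^(16+8+4+2) ≡ 60 (mod 61).
Result is 60 ≡ −1, so (8/61) = −1.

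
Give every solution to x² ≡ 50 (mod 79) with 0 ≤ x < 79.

Since 79 ≡ 3 (mod 4), a square root of 50 is 50^((79+1)/4) = 50^20 mod 79.
Repeated squaring: 50^2≡51, 50^4≡73, 50^8≡36, 50^16≡32 (mod 79).
50^20 = 50^(16+4) ≡ 45 (mod 79).
Check: 45² = 2025 ≡ 50 (mod 79). The two roots are 34 and 45.

34, 45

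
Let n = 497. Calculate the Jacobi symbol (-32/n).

1

First reduce: -32 ≡ 465 (mod 497).
Reciprocity: 465 ≡ 1 and 497 ≡ 1 (mod 4), so (465/497) = +(497/465).
Reduce top mod 465: now compute (32/465).
Pull out 2^5: since 465 ≡ 1 (mod 8), (2/465) = +1, so (2/465)^5 = +1.
Reached (1/465) = 1. Collecting the sign flips along the way, the symbol is +1.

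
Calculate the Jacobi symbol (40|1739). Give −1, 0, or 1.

Pull out 2^3: since 1739 ≡ 3 (mod 8), (2/1739) = -1, so (2/1739)^3 = -1.
Reciprocity: 5 ≡ 1 and 1739 ≡ 3 (mod 4), so (5/1739) = +(1739/5).
Reduce top mod 5: now compute (4/5).
Pull out 2^2: since 5 ≡ 5 (mod 8), (2/5) = -1, so (2/5)^2 = +1.
Reached (1/5) = 1. Collecting the sign flips along the way, the symbol is -1.

-1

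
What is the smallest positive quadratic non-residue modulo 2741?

2

(2/2741) = −1, so 2 is the smallest positive non-residue mod 2741.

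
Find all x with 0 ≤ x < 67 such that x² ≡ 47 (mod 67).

Since 67 ≡ 3 (mod 4), a square root of 47 is 47^((67+1)/4) = 47^17 mod 67.
Repeated squaring: 47^2≡65, 47^4≡4, 47^8≡16, 47^16≡55 (mod 67).
47^17 = 47^(16+1) ≡ 39 (mod 67).
Check: 39² = 1521 ≡ 47 (mod 67). The two roots are 28 and 39.

28, 39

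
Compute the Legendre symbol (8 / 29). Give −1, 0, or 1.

Pull out 2^3: since 29 ≡ 5 (mod 8), (2/29) = -1, so (2/29)^3 = -1.
Reached (1/29) = 1. Collecting the sign flips along the way, the symbol is -1.

-1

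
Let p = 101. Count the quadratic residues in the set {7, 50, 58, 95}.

(7/101) = -1 → non-residue.
(50/101) = -1 → non-residue.
(58/101) = +1 → QR.
(95/101) = +1 → QR.
Total quadratic residues among the 4: 2.

2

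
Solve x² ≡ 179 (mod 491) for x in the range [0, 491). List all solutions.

Since 491 ≡ 3 (mod 4), a square root of 179 is 179^((491+1)/4) = 179^123 mod 491.
Repeated squaring: 179^2≡126, 179^4≡164, 179^8≡382, 179^16≡97, 179^32≡80, 179^64≡17 (mod 491).
179^123 = 179^(64+32+16+8+2+1) ≡ 238 (mod 491).
Check: 238² = 56644 ≡ 179 (mod 491). The two roots are 238 and 253.

238, 253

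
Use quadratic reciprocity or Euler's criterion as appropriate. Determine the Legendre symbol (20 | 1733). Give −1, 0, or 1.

Pull out 2^2: since 1733 ≡ 5 (mod 8), (2/1733) = -1, so (2/1733)^2 = +1.
Reciprocity: 5 ≡ 1 and 1733 ≡ 1 (mod 4), so (5/1733) = +(1733/5).
Reduce top mod 5: now compute (3/5).
Reciprocity: 3 ≡ 3 and 5 ≡ 1 (mod 4), so (3/5) = +(5/3).
Reduce top mod 3: now compute (2/3).
Pull out 2: since 3 ≡ 3 (mod 8), (2/3) = -1.
Reached (1/3) = 1. Collecting the sign flips along the way, the symbol is -1.

-1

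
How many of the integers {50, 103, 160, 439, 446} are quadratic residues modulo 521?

2

(50/521) = +1 → QR.
(103/521) = -1 → non-residue.
(160/521) = +1 → QR.
(439/521) = -1 → non-residue.
(446/521) = -1 → non-residue.
Total quadratic residues among the 5: 2.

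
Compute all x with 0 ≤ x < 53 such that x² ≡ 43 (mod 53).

19, 34

53 ≡ 1 (mod 4), so we find a root by search.
Trying successive values, 19² = 361 ≡ 43 (mod 53). The other root is 53 − 19 = 34.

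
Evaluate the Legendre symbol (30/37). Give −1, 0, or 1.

1

Euler's criterion: (30/37) ≡ 30^18 (mod 37).
30^2 ≡ 12 (mod 37)
30^4 ≡ 33 (mod 37)
30^8 ≡ 16 (mod 37)
30^16 ≡ 34 (mod 37)
30^18 = 30^(16+2) ≡ 1 (mod 37).
Result is 1, so (30/37) = 1.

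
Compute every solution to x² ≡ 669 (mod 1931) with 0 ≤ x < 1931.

857, 1074

Since 1931 ≡ 3 (mod 4), a square root of 669 is 669^((1931+1)/4) = 669^483 mod 1931.
Repeated squaring: 669^2≡1500, 669^4≡385, 669^8≡1469, 669^16≡1034, 669^32≡1313, 669^64≡1517, 669^128≡1468, 669^256≡28 (mod 1931).
669^483 = 669^(256+128+64+32+2+1) ≡ 1074 (mod 1931).
Check: 1074² = 1153476 ≡ 669 (mod 1931). The two roots are 857 and 1074.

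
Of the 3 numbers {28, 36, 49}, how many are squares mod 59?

(28/59) = +1 → QR.
(36/59) = +1 → QR.
(49/59) = +1 → QR.
Total quadratic residues among the 3: 3.

3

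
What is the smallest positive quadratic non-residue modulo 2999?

(2/2999) = +1, so 2 is a residue.
(3/2999) = +1, so 3 is a residue.
(4/2999) = +1, so 4 is a residue.
(5/2999) = +1, so 5 is a residue.
(6/2999) = +1, so 6 is a residue.
(7/2999) = +1, so 7 is a residue.
(8/2999) = +1, so 8 is a residue.
(9/2999) = +1, so 9 is a residue.
(10/2999) = +1, so 10 is a residue.
(11/2999) = +1, so 11 is a residue.
(12/2999) = +1, so 12 is a residue.
(13/2999) = +1, so 13 is a residue.
(14/2999) = +1, so 14 is a residue.
(15/2999) = +1, so 15 is a residue.
(16/2999) = +1, so 16 is a residue.
(17/2999) = −1, so 17 is the smallest positive non-residue mod 2999.

17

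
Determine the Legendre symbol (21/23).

-1

Reciprocity: 21 ≡ 1 and 23 ≡ 3 (mod 4), so (21/23) = +(23/21).
Reduce top mod 21: now compute (2/21).
Pull out 2: since 21 ≡ 5 (mod 8), (2/21) = -1.
Reached (1/21) = 1. Collecting the sign flips along the way, the symbol is -1.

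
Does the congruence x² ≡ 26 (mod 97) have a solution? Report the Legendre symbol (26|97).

Euler's criterion: (26/97) ≡ 26^48 (mod 97).
26^2 ≡ 94 (mod 97)
26^4 ≡ 9 (mod 97)
26^8 ≡ 81 (mod 97)
26^16 ≡ 62 (mod 97)
26^32 ≡ 61 (mod 97)
26^48 = 26^(32+16) ≡ 96 (mod 97).
Result is 96 ≡ −1, so (26/97) = −1.

-1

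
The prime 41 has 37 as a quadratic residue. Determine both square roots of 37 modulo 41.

18, 23

41 ≡ 1 (mod 4), so we find a root by search.
Trying successive values, 18² = 324 ≡ 37 (mod 41). The other root is 41 − 18 = 23.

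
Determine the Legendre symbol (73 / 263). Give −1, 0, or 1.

Euler's criterion: (73/263) ≡ 73^131 (mod 263).
73^2 ≡ 69 (mod 263)
73^4 ≡ 27 (mod 263)
73^8 ≡ 203 (mod 263)
73^16 ≡ 181 (mod 263)
73^32 ≡ 149 (mod 263)
73^64 ≡ 109 (mod 263)
73^128 ≡ 46 (mod 263)
73^131 = 73^(128+2+1) ≡ 262 (mod 263).
Result is 262 ≡ −1, so (73/263) = −1.

-1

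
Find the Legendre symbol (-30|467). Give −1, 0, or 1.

First reduce: -30 ≡ 437 (mod 467).
Reciprocity: 437 ≡ 1 and 467 ≡ 3 (mod 4), so (437/467) = +(467/437).
Reduce top mod 437: now compute (30/437).
Pull out 2: since 437 ≡ 5 (mod 8), (2/437) = -1.
Reciprocity: 15 ≡ 3 and 437 ≡ 1 (mod 4), so (15/437) = +(437/15).
Reduce top mod 15: now compute (2/15).
Pull out 2: since 15 ≡ 7 (mod 8), (2/15) = +1.
Reached (1/15) = 1. Collecting the sign flips along the way, the symbol is -1.

-1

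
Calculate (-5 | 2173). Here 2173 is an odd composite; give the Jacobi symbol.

First reduce: -5 ≡ 2168 (mod 2173).
Pull out 2^3: since 2173 ≡ 5 (mod 8), (2/2173) = -1, so (2/2173)^3 = -1.
Reciprocity: 271 ≡ 3 and 2173 ≡ 1 (mod 4), so (271/2173) = +(2173/271).
Reduce top mod 271: now compute (5/271).
Reciprocity: 5 ≡ 1 and 271 ≡ 3 (mod 4), so (5/271) = +(271/5).
Reduce top mod 5: now compute (1/5).
Reached (1/5) = 1. Collecting the sign flips along the way, the symbol is -1.

-1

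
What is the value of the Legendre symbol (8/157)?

Euler's criterion: (8/157) ≡ 8^78 (mod 157).
8^2 ≡ 64 (mod 157)
8^4 ≡ 14 (mod 157)
8^8 ≡ 39 (mod 157)
8^16 ≡ 108 (mod 157)
8^32 ≡ 46 (mod 157)
8^64 ≡ 75 (mod 157)
8^78 = 8^(64+8+4+2) ≡ 156 (mod 157).
Result is 156 ≡ −1, so (8/157) = −1.

-1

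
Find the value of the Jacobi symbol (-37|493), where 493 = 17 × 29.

1

First reduce: -37 ≡ 456 (mod 493).
Pull out 2^3: since 493 ≡ 5 (mod 8), (2/493) = -1, so (2/493)^3 = -1.
Reciprocity: 57 ≡ 1 and 493 ≡ 1 (mod 4), so (57/493) = +(493/57).
Reduce top mod 57: now compute (37/57).
Reciprocity: 37 ≡ 1 and 57 ≡ 1 (mod 4), so (37/57) = +(57/37).
Reduce top mod 37: now compute (20/37).
Pull out 2^2: since 37 ≡ 5 (mod 8), (2/37) = -1, so (2/37)^2 = +1.
Reciprocity: 5 ≡ 1 and 37 ≡ 1 (mod 4), so (5/37) = +(37/5).
Reduce top mod 5: now compute (2/5).
Pull out 2: since 5 ≡ 5 (mod 8), (2/5) = -1.
Reached (1/5) = 1. Collecting the sign flips along the way, the symbol is +1.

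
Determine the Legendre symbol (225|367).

Reciprocity: 225 ≡ 1 and 367 ≡ 3 (mod 4), so (225/367) = +(367/225).
Reduce top mod 225: now compute (142/225).
Pull out 2: since 225 ≡ 1 (mod 8), (2/225) = +1.
Reciprocity: 71 ≡ 3 and 225 ≡ 1 (mod 4), so (71/225) = +(225/71).
Reduce top mod 71: now compute (12/71).
Pull out 2^2: since 71 ≡ 7 (mod 8), (2/71) = +1, so (2/71)^2 = +1.
Reciprocity: 3 ≡ 3 and 71 ≡ 3 (mod 4), so (3/71) = −(71/3).
Reduce top mod 3: now compute (2/3).
Pull out 2: since 3 ≡ 3 (mod 8), (2/3) = -1.
Reached (1/3) = 1. Collecting the sign flips along the way, the symbol is +1.

1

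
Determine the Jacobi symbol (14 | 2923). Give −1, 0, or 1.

Pull out 2: since 2923 ≡ 3 (mod 8), (2/2923) = -1.
Reciprocity: 7 ≡ 3 and 2923 ≡ 3 (mod 4), so (7/2923) = −(2923/7).
Reduce top mod 7: now compute (4/7).
Pull out 2^2: since 7 ≡ 7 (mod 8), (2/7) = +1, so (2/7)^2 = +1.
Reached (1/7) = 1. Collecting the sign flips along the way, the symbol is +1.

1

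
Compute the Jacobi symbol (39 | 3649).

Reciprocity: 39 ≡ 3 and 3649 ≡ 1 (mod 4), so (39/3649) = +(3649/39).
Reduce top mod 39: now compute (22/39).
Pull out 2: since 39 ≡ 7 (mod 8), (2/39) = +1.
Reciprocity: 11 ≡ 3 and 39 ≡ 3 (mod 4), so (11/39) = −(39/11).
Reduce top mod 11: now compute (6/11).
Pull out 2: since 11 ≡ 3 (mod 8), (2/11) = -1.
Reciprocity: 3 ≡ 3 and 11 ≡ 3 (mod 4), so (3/11) = −(11/3).
Reduce top mod 3: now compute (2/3).
Pull out 2: since 3 ≡ 3 (mod 8), (2/3) = -1.
Reached (1/3) = 1. Collecting the sign flips along the way, the symbol is +1.

1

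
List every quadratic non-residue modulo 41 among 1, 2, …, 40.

3, 6, 7, 11, 12, 13, 14, 15, 17, 19, 22, 24, 26, 27, 28, 29, 30, 34, 35, 38

Square k = 1,…,20 (k and 41−k give the same square):
1²=1, 2²=4, 3²=9, 4²=16, 5²=25, 6²=36, 7²≡8, 8²≡23, 9²≡40, 10²≡18, 11²≡39, 12²≡21, 13²≡5, 14²≡32, 15²≡20, 16²≡10, 17²≡2, 18²≡37, 19²≡33, 20²≡31 (mod 41).
The residues are {1, 2, 4, 5, 8, 9, 10, 16, 18, 20, 21, 23, 25, 31, 32, 33, 36, 37, 39, 40}; the non-residues are the remaining 20 nonzero classes.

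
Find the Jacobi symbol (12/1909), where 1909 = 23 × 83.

Pull out 2^2: since 1909 ≡ 5 (mod 8), (2/1909) = -1, so (2/1909)^2 = +1.
Reciprocity: 3 ≡ 3 and 1909 ≡ 1 (mod 4), so (3/1909) = +(1909/3).
Reduce top mod 3: now compute (1/3).
Reached (1/3) = 1. Collecting the sign flips along the way, the symbol is +1.

1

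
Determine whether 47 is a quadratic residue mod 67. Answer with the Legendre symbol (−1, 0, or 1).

1

Reciprocity: 47 ≡ 3 and 67 ≡ 3 (mod 4), so (47/67) = −(67/47).
Reduce top mod 47: now compute (20/47).
Pull out 2^2: since 47 ≡ 7 (mod 8), (2/47) = +1, so (2/47)^2 = +1.
Reciprocity: 5 ≡ 1 and 47 ≡ 3 (mod 4), so (5/47) = +(47/5).
Reduce top mod 5: now compute (2/5).
Pull out 2: since 5 ≡ 5 (mod 8), (2/5) = -1.
Reached (1/5) = 1. Collecting the sign flips along the way, the symbol is +1.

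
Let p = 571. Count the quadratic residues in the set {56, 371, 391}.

2

(56/571) = +1 → QR.
(371/571) = +1 → QR.
(391/571) = -1 → non-residue.
Total quadratic residues among the 3: 2.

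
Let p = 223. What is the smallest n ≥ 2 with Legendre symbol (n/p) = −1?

3

(2/223) = +1, so 2 is a residue.
(3/223) = −1, so 3 is the smallest positive non-residue mod 223.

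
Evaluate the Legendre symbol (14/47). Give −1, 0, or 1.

Pull out 2: since 47 ≡ 7 (mod 8), (2/47) = +1.
Reciprocity: 7 ≡ 3 and 47 ≡ 3 (mod 4), so (7/47) = −(47/7).
Reduce top mod 7: now compute (5/7).
Reciprocity: 5 ≡ 1 and 7 ≡ 3 (mod 4), so (5/7) = +(7/5).
Reduce top mod 5: now compute (2/5).
Pull out 2: since 5 ≡ 5 (mod 8), (2/5) = -1.
Reached (1/5) = 1. Collecting the sign flips along the way, the symbol is +1.

1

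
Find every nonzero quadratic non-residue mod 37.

Square k = 1,…,18 (k and 37−k give the same square):
1²=1, 2²=4, 3²=9, 4²=16, 5²=25, 6²=36, 7²≡12, 8²≡27, 9²≡7, 10²≡26, 11²≡10, 12²≡33, 13²≡21, 14²≡11, 15²≡3, 16²≡34, 17²≡30, 18²≡28 (mod 37).
The residues are {1, 3, 4, 7, 9, 10, 11, 12, 16, 21, 25, 26, 27, 28, 30, 33, 34, 36}; the non-residues are the remaining 18 nonzero classes.

2, 5, 6, 8, 13, 14, 15, 17, 18, 19, 20, 22, 23, 24, 29, 31, 32, 35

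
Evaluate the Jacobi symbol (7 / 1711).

Reciprocity: 7 ≡ 3 and 1711 ≡ 3 (mod 4), so (7/1711) = −(1711/7).
Reduce top mod 7: now compute (3/7).
Reciprocity: 3 ≡ 3 and 7 ≡ 3 (mod 4), so (3/7) = −(7/3).
Reduce top mod 3: now compute (1/3).
Reached (1/3) = 1. Collecting the sign flips along the way, the symbol is +1.

1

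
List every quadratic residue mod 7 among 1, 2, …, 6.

Square k = 1,…,3 (k and 7−k give the same square):
1²=1, 2²=4, 3²≡2 (mod 7).
So the quadratic residues mod 7 are {1, 2, 4}.

1 2 4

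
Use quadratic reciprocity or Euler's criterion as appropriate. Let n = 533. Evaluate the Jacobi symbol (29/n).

-1

Reciprocity: 29 ≡ 1 and 533 ≡ 1 (mod 4), so (29/533) = +(533/29).
Reduce top mod 29: now compute (11/29).
Reciprocity: 11 ≡ 3 and 29 ≡ 1 (mod 4), so (11/29) = +(29/11).
Reduce top mod 11: now compute (7/11).
Reciprocity: 7 ≡ 3 and 11 ≡ 3 (mod 4), so (7/11) = −(11/7).
Reduce top mod 7: now compute (4/7).
Pull out 2^2: since 7 ≡ 7 (mod 8), (2/7) = +1, so (2/7)^2 = +1.
Reached (1/7) = 1. Collecting the sign flips along the way, the symbol is -1.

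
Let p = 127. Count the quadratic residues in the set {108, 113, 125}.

(108/127) = -1 → non-residue.
(113/127) = +1 → QR.
(125/127) = -1 → non-residue.
Total quadratic residues among the 3: 1.

1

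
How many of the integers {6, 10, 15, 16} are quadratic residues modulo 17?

(6/17) = -1 → non-residue.
(10/17) = -1 → non-residue.
(15/17) = +1 → QR.
(16/17) = +1 → QR.
Total quadratic residues among the 4: 2.

2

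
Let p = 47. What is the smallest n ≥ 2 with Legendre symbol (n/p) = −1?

5

(2/47) = +1, so 2 is a residue.
(3/47) = +1, so 3 is a residue.
(4/47) = +1, so 4 is a residue.
(5/47) = −1, so 5 is the smallest positive non-residue mod 47.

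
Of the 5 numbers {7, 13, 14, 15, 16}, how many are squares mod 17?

3

(7/17) = -1 → non-residue.
(13/17) = +1 → QR.
(14/17) = -1 → non-residue.
(15/17) = +1 → QR.
(16/17) = +1 → QR.
Total quadratic residues among the 5: 3.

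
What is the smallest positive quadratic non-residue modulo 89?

(2/89) = +1, so 2 is a residue.
(3/89) = −1, so 3 is the smallest positive non-residue mod 89.

3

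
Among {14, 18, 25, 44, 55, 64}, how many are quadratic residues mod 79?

5

(14/79) = -1 → non-residue.
(18/79) = +1 → QR.
(25/79) = +1 → QR.
(44/79) = +1 → QR.
(55/79) = +1 → QR.
(64/79) = +1 → QR.
Total quadratic residues among the 6: 5.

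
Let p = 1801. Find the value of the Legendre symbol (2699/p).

First reduce: 2699 ≡ 898 (mod 1801).
Pull out 2: since 1801 ≡ 1 (mod 8), (2/1801) = +1.
Reciprocity: 449 ≡ 1 and 1801 ≡ 1 (mod 4), so (449/1801) = +(1801/449).
Reduce top mod 449: now compute (5/449).
Reciprocity: 5 ≡ 1 and 449 ≡ 1 (mod 4), so (5/449) = +(449/5).
Reduce top mod 5: now compute (4/5).
Pull out 2^2: since 5 ≡ 5 (mod 8), (2/5) = -1, so (2/5)^2 = +1.
Reached (1/5) = 1. Collecting the sign flips along the way, the symbol is +1.

1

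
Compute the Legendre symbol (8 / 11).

Euler's criterion: (8/11) ≡ 8^5 (mod 11).
8^2 ≡ 9 (mod 11)
8^4 ≡ 4 (mod 11)
8^5 = 8^(4+1) ≡ 10 (mod 11).
Result is 10 ≡ −1, so (8/11) = −1.

-1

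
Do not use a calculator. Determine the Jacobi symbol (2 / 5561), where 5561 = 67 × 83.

1

Pull out 2: since 5561 ≡ 1 (mod 8), (2/5561) = +1.
Reached (1/5561) = 1. Collecting the sign flips along the way, the symbol is +1.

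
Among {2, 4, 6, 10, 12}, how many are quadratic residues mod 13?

3

(2/13) = -1 → non-residue.
(4/13) = +1 → QR.
(6/13) = -1 → non-residue.
(10/13) = +1 → QR.
(12/13) = +1 → QR.
Total quadratic residues among the 5: 3.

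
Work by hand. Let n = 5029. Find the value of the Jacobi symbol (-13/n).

-1

First reduce: -13 ≡ 5016 (mod 5029).
Pull out 2^3: since 5029 ≡ 5 (mod 8), (2/5029) = -1, so (2/5029)^3 = -1.
Reciprocity: 627 ≡ 3 and 5029 ≡ 1 (mod 4), so (627/5029) = +(5029/627).
Reduce top mod 627: now compute (13/627).
Reciprocity: 13 ≡ 1 and 627 ≡ 3 (mod 4), so (13/627) = +(627/13).
Reduce top mod 13: now compute (3/13).
Reciprocity: 3 ≡ 3 and 13 ≡ 1 (mod 4), so (3/13) = +(13/3).
Reduce top mod 3: now compute (1/3).
Reached (1/3) = 1. Collecting the sign flips along the way, the symbol is -1.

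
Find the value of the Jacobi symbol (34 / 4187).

Pull out 2: since 4187 ≡ 3 (mod 8), (2/4187) = -1.
Reciprocity: 17 ≡ 1 and 4187 ≡ 3 (mod 4), so (17/4187) = +(4187/17).
Reduce top mod 17: now compute (5/17).
Reciprocity: 5 ≡ 1 and 17 ≡ 1 (mod 4), so (5/17) = +(17/5).
Reduce top mod 5: now compute (2/5).
Pull out 2: since 5 ≡ 5 (mod 8), (2/5) = -1.
Reached (1/5) = 1. Collecting the sign flips along the way, the symbol is +1.

1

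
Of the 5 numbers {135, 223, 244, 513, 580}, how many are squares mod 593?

1

(135/593) = +1 → QR.
(223/593) = -1 → non-residue.
(244/593) = -1 → non-residue.
(513/593) = -1 → non-residue.
(580/593) = -1 → non-residue.
Total quadratic residues among the 5: 1.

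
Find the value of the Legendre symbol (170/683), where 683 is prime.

-1

Pull out 2: since 683 ≡ 3 (mod 8), (2/683) = -1.
Reciprocity: 85 ≡ 1 and 683 ≡ 3 (mod 4), so (85/683) = +(683/85).
Reduce top mod 85: now compute (3/85).
Reciprocity: 3 ≡ 3 and 85 ≡ 1 (mod 4), so (3/85) = +(85/3).
Reduce top mod 3: now compute (1/3).
Reached (1/3) = 1. Collecting the sign flips along the way, the symbol is -1.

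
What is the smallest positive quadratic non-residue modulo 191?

7

(2/191) = +1, so 2 is a residue.
(3/191) = +1, so 3 is a residue.
(4/191) = +1, so 4 is a residue.
(5/191) = +1, so 5 is a residue.
(6/191) = +1, so 6 is a residue.
(7/191) = −1, so 7 is the smallest positive non-residue mod 191.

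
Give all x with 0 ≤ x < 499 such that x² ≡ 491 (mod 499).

134, 365

Since 499 ≡ 3 (mod 4), a square root of 491 is 491^((499+1)/4) = 491^125 mod 499.
Repeated squaring: 491^2≡64, 491^4≡104, 491^8≡337, 491^16≡296, 491^32≡291, 491^64≡350 (mod 499).
491^125 = 491^(64+32+16+8+4+1) ≡ 365 (mod 499).
Check: 365² = 133225 ≡ 491 (mod 499). The two roots are 134 and 365.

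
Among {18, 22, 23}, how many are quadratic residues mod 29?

2

(18/29) = -1 → non-residue.
(22/29) = +1 → QR.
(23/29) = +1 → QR.
Total quadratic residues among the 3: 2.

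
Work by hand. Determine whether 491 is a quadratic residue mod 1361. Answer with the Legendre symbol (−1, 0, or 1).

1

Reciprocity: 491 ≡ 3 and 1361 ≡ 1 (mod 4), so (491/1361) = +(1361/491).
Reduce top mod 491: now compute (379/491).
Reciprocity: 379 ≡ 3 and 491 ≡ 3 (mod 4), so (379/491) = −(491/379).
Reduce top mod 379: now compute (112/379).
Pull out 2^4: since 379 ≡ 3 (mod 8), (2/379) = -1, so (2/379)^4 = +1.
Reciprocity: 7 ≡ 3 and 379 ≡ 3 (mod 4), so (7/379) = −(379/7).
Reduce top mod 7: now compute (1/7).
Reached (1/7) = 1. Collecting the sign flips along the way, the symbol is +1.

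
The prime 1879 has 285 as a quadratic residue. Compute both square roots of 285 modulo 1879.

Since 1879 ≡ 3 (mod 4), a square root of 285 is 285^((1879+1)/4) = 285^470 mod 1879.
Repeated squaring: 285^2≡428, 285^4≡921, 285^8≡812, 285^16≡1694, 285^32≡403, 285^64≡815, 285^128≡938, 285^256≡472 (mod 1879).
285^470 = 285^(256+128+64+16+4+2) ≡ 400 (mod 1879).
Check: 400² = 160000 ≡ 285 (mod 1879). The two roots are 400 and 1479.

400, 1479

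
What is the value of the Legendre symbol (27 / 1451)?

1

Reciprocity: 27 ≡ 3 and 1451 ≡ 3 (mod 4), so (27/1451) = −(1451/27).
Reduce top mod 27: now compute (20/27).
Pull out 2^2: since 27 ≡ 3 (mod 8), (2/27) = -1, so (2/27)^2 = +1.
Reciprocity: 5 ≡ 1 and 27 ≡ 3 (mod 4), so (5/27) = +(27/5).
Reduce top mod 5: now compute (2/5).
Pull out 2: since 5 ≡ 5 (mod 8), (2/5) = -1.
Reached (1/5) = 1. Collecting the sign flips along the way, the symbol is +1.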